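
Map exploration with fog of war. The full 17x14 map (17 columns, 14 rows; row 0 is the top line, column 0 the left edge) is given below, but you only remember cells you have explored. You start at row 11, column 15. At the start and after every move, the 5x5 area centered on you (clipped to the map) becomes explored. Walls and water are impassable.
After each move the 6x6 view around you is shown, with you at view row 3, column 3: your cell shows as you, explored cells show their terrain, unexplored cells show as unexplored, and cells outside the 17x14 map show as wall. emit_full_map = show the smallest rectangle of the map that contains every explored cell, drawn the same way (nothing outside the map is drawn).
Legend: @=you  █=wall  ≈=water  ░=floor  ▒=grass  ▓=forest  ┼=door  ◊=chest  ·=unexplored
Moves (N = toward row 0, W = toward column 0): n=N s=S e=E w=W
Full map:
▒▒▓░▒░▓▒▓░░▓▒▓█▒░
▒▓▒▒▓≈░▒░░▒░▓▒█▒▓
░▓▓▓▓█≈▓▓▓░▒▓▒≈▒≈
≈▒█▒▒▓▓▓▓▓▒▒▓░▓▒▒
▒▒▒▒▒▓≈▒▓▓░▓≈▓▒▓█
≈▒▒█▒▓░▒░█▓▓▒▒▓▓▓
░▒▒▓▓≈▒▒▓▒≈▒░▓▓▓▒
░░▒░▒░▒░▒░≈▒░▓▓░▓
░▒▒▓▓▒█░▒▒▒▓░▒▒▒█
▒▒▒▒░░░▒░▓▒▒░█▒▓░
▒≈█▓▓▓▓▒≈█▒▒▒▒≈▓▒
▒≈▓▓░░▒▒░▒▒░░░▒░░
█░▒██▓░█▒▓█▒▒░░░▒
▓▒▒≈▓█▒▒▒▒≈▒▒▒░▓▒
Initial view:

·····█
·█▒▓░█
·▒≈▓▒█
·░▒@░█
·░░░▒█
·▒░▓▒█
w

······
·░█▒▓░
·▒▒≈▓▒
·░░@░░
·▒░░░▒
·▒▒░▓▒

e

·····█
░█▒▓░█
▒▒≈▓▒█
░░▒@░█
▒░░░▒█
▒▒░▓▒█

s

░█▒▓░█
▒▒≈▓▒█
░░▒░░█
▒░░@▒█
▒▒░▓▒█
██████

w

·░█▒▓░
·▒▒≈▓▒
·░░▒░░
·▒░@░▒
·▒▒░▓▒
██████

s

·▒▒≈▓▒
·░░▒░░
·▒░░░▒
·▒▒@▓▒
██████
██████

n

·░█▒▓░
·▒▒≈▓▒
·░░▒░░
·▒░@░▒
·▒▒░▓▒
██████

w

··░█▒▓
·▒▒▒≈▓
·░░░▒░
·▒▒@░░
·▒▒▒░▓
██████

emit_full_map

·░█▒▓░
▒▒▒≈▓▒
░░░▒░░
▒▒@░░▒
▒▒▒░▓▒

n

······
·▒░█▒▓
·▒▒▒≈▓
·░░@▒░
·▒▒░░░
·▒▒▒░▓

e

······
▒░█▒▓░
▒▒▒≈▓▒
░░░@░░
▒▒░░░▒
▒▒▒░▓▒

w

······
·▒░█▒▓
·▒▒▒≈▓
·░░@▒░
·▒▒░░░
·▒▒▒░▓

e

······
▒░█▒▓░
▒▒▒≈▓▒
░░░@░░
▒▒░░░▒
▒▒▒░▓▒


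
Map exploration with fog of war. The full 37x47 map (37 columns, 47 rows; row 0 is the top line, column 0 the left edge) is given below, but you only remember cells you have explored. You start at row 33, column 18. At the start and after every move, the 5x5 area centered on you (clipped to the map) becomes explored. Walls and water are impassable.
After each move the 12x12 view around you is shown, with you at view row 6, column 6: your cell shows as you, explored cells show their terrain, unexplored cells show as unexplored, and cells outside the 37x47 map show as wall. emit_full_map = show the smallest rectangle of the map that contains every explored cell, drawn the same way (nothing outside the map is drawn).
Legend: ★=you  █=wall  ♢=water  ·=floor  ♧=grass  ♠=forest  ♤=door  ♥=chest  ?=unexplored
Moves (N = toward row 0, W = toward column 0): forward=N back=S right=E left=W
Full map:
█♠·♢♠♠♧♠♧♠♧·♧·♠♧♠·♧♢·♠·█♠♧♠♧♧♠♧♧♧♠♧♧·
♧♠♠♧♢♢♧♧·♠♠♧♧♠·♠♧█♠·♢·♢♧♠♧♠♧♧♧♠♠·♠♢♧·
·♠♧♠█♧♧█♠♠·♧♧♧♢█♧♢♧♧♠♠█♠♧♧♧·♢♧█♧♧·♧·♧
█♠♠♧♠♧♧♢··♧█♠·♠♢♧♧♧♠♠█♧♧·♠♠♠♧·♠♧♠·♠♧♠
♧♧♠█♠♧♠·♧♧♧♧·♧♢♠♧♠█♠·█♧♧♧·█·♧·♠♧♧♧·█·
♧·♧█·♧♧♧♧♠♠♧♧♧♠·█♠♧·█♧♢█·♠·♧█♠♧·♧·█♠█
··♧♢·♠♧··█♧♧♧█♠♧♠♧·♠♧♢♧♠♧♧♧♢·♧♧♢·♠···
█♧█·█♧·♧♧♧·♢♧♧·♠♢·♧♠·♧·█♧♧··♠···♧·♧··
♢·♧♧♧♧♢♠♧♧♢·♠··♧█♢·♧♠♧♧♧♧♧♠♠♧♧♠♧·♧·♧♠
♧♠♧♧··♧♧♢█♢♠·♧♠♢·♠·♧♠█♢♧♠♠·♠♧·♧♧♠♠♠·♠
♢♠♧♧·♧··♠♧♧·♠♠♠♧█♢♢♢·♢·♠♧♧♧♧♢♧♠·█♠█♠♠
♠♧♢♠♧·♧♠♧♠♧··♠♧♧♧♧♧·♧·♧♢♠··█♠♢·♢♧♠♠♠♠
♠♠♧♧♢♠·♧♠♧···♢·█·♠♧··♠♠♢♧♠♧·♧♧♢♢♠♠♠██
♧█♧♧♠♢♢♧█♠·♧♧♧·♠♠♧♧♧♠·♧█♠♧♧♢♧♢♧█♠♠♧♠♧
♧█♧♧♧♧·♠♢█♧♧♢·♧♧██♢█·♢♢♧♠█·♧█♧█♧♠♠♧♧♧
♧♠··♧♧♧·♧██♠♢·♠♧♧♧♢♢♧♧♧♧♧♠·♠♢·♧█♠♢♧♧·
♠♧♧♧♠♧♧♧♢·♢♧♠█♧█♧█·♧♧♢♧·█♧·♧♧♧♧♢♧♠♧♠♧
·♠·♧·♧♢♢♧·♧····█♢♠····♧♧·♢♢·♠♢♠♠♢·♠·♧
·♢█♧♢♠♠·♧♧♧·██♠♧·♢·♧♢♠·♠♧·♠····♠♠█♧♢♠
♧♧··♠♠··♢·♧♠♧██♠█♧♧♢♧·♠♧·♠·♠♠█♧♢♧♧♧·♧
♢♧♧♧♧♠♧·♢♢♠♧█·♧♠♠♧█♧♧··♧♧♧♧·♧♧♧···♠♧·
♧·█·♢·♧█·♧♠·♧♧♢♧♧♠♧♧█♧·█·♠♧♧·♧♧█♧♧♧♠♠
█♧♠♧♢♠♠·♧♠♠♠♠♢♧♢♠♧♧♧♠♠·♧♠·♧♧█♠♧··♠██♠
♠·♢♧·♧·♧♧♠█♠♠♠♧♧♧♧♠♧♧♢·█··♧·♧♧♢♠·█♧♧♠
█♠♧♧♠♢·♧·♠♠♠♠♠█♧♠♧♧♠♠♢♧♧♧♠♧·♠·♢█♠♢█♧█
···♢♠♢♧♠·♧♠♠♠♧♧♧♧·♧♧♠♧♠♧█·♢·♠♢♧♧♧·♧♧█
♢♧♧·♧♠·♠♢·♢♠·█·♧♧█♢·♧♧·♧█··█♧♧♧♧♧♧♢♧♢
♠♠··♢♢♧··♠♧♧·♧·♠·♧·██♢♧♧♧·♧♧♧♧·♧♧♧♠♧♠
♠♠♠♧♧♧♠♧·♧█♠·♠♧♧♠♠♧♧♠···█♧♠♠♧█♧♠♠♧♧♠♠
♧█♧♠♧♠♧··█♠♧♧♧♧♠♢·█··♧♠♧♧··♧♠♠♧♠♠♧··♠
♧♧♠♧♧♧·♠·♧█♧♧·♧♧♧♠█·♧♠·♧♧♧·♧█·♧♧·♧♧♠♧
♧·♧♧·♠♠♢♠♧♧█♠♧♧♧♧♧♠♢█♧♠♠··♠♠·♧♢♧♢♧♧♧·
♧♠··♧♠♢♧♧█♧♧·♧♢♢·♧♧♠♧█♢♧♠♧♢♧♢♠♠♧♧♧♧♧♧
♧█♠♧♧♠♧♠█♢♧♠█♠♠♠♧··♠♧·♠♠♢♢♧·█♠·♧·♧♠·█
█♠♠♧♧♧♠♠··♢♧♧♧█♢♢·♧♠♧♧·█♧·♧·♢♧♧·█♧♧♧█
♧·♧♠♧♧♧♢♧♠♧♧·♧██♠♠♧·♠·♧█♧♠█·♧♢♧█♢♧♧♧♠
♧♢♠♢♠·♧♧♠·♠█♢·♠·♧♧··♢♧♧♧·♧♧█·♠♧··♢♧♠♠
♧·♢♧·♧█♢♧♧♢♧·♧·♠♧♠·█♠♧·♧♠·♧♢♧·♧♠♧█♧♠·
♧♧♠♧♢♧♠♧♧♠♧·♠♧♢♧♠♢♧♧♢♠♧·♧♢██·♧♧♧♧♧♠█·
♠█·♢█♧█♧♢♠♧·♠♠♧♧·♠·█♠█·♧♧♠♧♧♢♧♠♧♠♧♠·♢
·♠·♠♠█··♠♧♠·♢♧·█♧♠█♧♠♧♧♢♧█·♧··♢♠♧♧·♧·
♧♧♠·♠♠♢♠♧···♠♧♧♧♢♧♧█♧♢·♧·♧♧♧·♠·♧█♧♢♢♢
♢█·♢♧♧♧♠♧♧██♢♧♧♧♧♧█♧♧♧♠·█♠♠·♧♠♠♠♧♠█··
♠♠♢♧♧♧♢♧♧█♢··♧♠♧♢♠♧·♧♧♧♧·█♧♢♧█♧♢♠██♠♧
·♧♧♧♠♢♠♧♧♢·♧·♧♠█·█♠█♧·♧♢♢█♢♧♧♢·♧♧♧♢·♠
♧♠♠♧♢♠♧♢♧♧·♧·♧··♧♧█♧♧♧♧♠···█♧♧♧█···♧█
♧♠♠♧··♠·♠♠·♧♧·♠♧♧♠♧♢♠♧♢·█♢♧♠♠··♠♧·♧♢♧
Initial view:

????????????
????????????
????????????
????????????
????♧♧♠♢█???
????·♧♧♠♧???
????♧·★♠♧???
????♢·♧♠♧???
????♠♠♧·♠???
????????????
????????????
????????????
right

????????????
????????????
????????????
????????????
???♧♧♠♢█♧???
???·♧♧♠♧█???
???♧··★♧·???
???♢·♧♠♧♧???
???♠♠♧·♠·???
????????????
????????????
????????????

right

????????????
????????????
????????????
????????????
??♧♧♠♢█♧♠???
??·♧♧♠♧█♢???
??♧··♠★·♠???
??♢·♧♠♧♧·???
??♠♠♧·♠·♧???
????????????
????????????
????????????

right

????????????
????????????
????????????
????????????
?♧♧♠♢█♧♠♠???
?·♧♧♠♧█♢♧???
?♧··♠♧★♠♠???
?♢·♧♠♧♧·█???
?♠♠♧·♠·♧█???
????????????
????????????
????????????

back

????????????
????????????
????????????
?♧♧♠♢█♧♠♠???
?·♧♧♠♧█♢♧???
?♧··♠♧·♠♠???
?♢·♧♠♧★·█???
?♠♠♧·♠·♧█???
????·♢♧♧♧???
????????????
????????????
????????????

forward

????????????
????????????
????????????
????????????
?♧♧♠♢█♧♠♠???
?·♧♧♠♧█♢♧???
?♧··♠♧★♠♠???
?♢·♧♠♧♧·█???
?♠♠♧·♠·♧█???
????·♢♧♧♧???
????????????
????????????

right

????????????
????????????
????????????
????????????
♧♧♠♢█♧♠♠·???
·♧♧♠♧█♢♧♠???
♧··♠♧·★♠♢???
♢·♧♠♧♧·█♧???
♠♠♧·♠·♧█♧???
???·♢♧♧♧????
????????????
????????????

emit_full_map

♧♧♠♢█♧♠♠·
·♧♧♠♧█♢♧♠
♧··♠♧·★♠♢
♢·♧♠♧♧·█♧
♠♠♧·♠·♧█♧
???·♢♧♧♧?

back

????????????
????????????
????????????
♧♧♠♢█♧♠♠·???
·♧♧♠♧█♢♧♠???
♧··♠♧·♠♠♢???
♢·♧♠♧♧★█♧???
♠♠♧·♠·♧█♧???
???·♢♧♧♧·???
????????????
????????????
????????????

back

????????????
????????????
♧♧♠♢█♧♠♠·???
·♧♧♠♧█♢♧♠???
♧··♠♧·♠♠♢???
♢·♧♠♧♧·█♧???
♠♠♧·♠·★█♧???
???·♢♧♧♧·???
????♠♧·♧♠???
????????????
????????????
????????????

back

????????????
♧♧♠♢█♧♠♠·???
·♧♧♠♧█♢♧♠???
♧··♠♧·♠♠♢???
♢·♧♠♧♧·█♧???
♠♠♧·♠·♧█♧???
???·♢♧★♧·???
????♠♧·♧♠???
????♢♠♧·♧???
????????????
????????????
????????????

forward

????????????
????????????
♧♧♠♢█♧♠♠·???
·♧♧♠♧█♢♧♠???
♧··♠♧·♠♠♢???
♢·♧♠♧♧·█♧???
♠♠♧·♠·★█♧???
???·♢♧♧♧·???
????♠♧·♧♠???
????♢♠♧·♧???
????????????
????????????

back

????????????
♧♧♠♢█♧♠♠·???
·♧♧♠♧█♢♧♠???
♧··♠♧·♠♠♢???
♢·♧♠♧♧·█♧???
♠♠♧·♠·♧█♧???
???·♢♧★♧·???
????♠♧·♧♠???
????♢♠♧·♧???
????????????
????????????
????????????

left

????????????
?♧♧♠♢█♧♠♠·??
?·♧♧♠♧█♢♧♠??
?♧··♠♧·♠♠♢??
?♢·♧♠♧♧·█♧??
?♠♠♧·♠·♧█♧??
????·♢★♧♧·??
????█♠♧·♧♠??
????♧♢♠♧·♧??
????????????
????????????
????????????

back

?♧♧♠♢█♧♠♠·??
?·♧♧♠♧█♢♧♠??
?♧··♠♧·♠♠♢??
?♢·♧♠♧♧·█♧??
?♠♠♧·♠·♧█♧??
????·♢♧♧♧·??
????█♠★·♧♠??
????♧♢♠♧·♧??
????█♠█·♧???
????????????
????????????
????????????

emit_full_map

♧♧♠♢█♧♠♠·
·♧♧♠♧█♢♧♠
♧··♠♧·♠♠♢
♢·♧♠♧♧·█♧
♠♠♧·♠·♧█♧
???·♢♧♧♧·
???█♠★·♧♠
???♧♢♠♧·♧
???█♠█·♧?

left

??♧♧♠♢█♧♠♠·?
??·♧♧♠♧█♢♧♠?
??♧··♠♧·♠♠♢?
??♢·♧♠♧♧·█♧?
??♠♠♧·♠·♧█♧?
????··♢♧♧♧·?
????·█★♧·♧♠?
????♧♧♢♠♧·♧?
????·█♠█·♧??
????????????
????????????
????????????

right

?♧♧♠♢█♧♠♠·??
?·♧♧♠♧█♢♧♠??
?♧··♠♧·♠♠♢??
?♢·♧♠♧♧·█♧??
?♠♠♧·♠·♧█♧??
???··♢♧♧♧·??
???·█♠★·♧♠??
???♧♧♢♠♧·♧??
???·█♠█·♧???
????????????
????????????
????????????

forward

????????????
?♧♧♠♢█♧♠♠·??
?·♧♧♠♧█♢♧♠??
?♧··♠♧·♠♠♢??
?♢·♧♠♧♧·█♧??
?♠♠♧·♠·♧█♧??
???··♢★♧♧·??
???·█♠♧·♧♠??
???♧♧♢♠♧·♧??
???·█♠█·♧???
????????????
????????????

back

?♧♧♠♢█♧♠♠·??
?·♧♧♠♧█♢♧♠??
?♧··♠♧·♠♠♢??
?♢·♧♠♧♧·█♧??
?♠♠♧·♠·♧█♧??
???··♢♧♧♧·??
???·█♠★·♧♠??
???♧♧♢♠♧·♧??
???·█♠█·♧???
????????????
????????????
????????????

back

?·♧♧♠♧█♢♧♠??
?♧··♠♧·♠♠♢??
?♢·♧♠♧♧·█♧??
?♠♠♧·♠·♧█♧??
???··♢♧♧♧·??
???·█♠♧·♧♠??
???♧♧♢★♧·♧??
???·█♠█·♧???
????♧♠♧♧♢???
????????????
????????????
????????????

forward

?♧♧♠♢█♧♠♠·??
?·♧♧♠♧█♢♧♠??
?♧··♠♧·♠♠♢??
?♢·♧♠♧♧·█♧??
?♠♠♧·♠·♧█♧??
???··♢♧♧♧·??
???·█♠★·♧♠??
???♧♧♢♠♧·♧??
???·█♠█·♧???
????♧♠♧♧♢???
????????????
????????????

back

?·♧♧♠♧█♢♧♠??
?♧··♠♧·♠♠♢??
?♢·♧♠♧♧·█♧??
?♠♠♧·♠·♧█♧??
???··♢♧♧♧·??
???·█♠♧·♧♠??
???♧♧♢★♧·♧??
???·█♠█·♧???
????♧♠♧♧♢???
????????????
????????????
????????????

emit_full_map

♧♧♠♢█♧♠♠·
·♧♧♠♧█♢♧♠
♧··♠♧·♠♠♢
♢·♧♠♧♧·█♧
♠♠♧·♠·♧█♧
??··♢♧♧♧·
??·█♠♧·♧♠
??♧♧♢★♧·♧
??·█♠█·♧?
???♧♠♧♧♢?


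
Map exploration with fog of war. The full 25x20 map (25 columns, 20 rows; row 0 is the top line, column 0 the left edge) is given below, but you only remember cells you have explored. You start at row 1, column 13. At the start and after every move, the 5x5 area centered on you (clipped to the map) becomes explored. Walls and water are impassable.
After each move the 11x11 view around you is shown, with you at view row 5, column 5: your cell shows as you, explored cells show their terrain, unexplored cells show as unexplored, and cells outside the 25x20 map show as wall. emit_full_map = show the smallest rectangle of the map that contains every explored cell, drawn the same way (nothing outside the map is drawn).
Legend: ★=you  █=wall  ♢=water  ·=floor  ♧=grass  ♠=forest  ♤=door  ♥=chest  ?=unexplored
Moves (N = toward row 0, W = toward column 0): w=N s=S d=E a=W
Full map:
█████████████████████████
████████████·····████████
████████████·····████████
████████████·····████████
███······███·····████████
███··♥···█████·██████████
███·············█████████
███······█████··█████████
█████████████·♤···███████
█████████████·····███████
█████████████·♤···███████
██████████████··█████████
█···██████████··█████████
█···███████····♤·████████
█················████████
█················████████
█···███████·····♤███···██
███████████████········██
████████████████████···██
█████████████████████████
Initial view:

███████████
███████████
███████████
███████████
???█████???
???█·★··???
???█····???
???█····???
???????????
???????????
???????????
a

███████████
███████████
███████████
███████████
???██████??
???██★···??
???██····??
???██····??
???????????
???????????
???????????

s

███████████
███████████
███████████
???██████??
???██····??
???██★···??
???██····??
???██···???
???????????
???????????
???????????

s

███████████
███████████
???██████??
???██····??
???██····??
???██★···??
???██···???
???████·???
???????????
???????????
???????????

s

███████████
???██████??
???██····??
???██····??
???██····??
???██★··???
???████·???
???·····???
???????????
???????????
???????????

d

███████████
??██████???
??██····???
??██····???
??██····???
??██·★··???
??████·█???
??······???
???????????
???????????
???????????

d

███████████
?██████????
?██····????
?██·····???
?██·····???
?██··★··???
?████·██???
?······█???
???????????
???????????
???????????

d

███████████
██████?????
██····?????
██·····█???
██·····█???
██···★·█???
████·███???
······██???
???????????
???????????
???????????

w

███████████
███████████
██████?????
██·····█???
██·····█???
██···★·█???
██·····█???
████·███???
······██???
???????????
???????????

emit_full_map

██████??
██·····█
██·····█
██···★·█
██·····█
████·███
······██

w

███████████
███████████
███████████
████████???
██·····█???
██···★·█???
██·····█???
██·····█???
████·███???
······██???
???????????

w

███████████
███████████
███████████
███████████
████████???
██···★·█???
██·····█???
██·····█???
██·····█???
████·███???
······██???

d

███████████
███████████
███████████
███████████
████████???
█····★██???
█·····██???
█·····██???
█·····█????
███·███????
·····██????

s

███████████
███████████
███████████
████████???
█·····██???
█····★██???
█·····██???
█·····██???
███·███????
·····██????
???????????

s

███████████
███████████
████████???
█·····██???
█·····██???
█····★██???
█·····██???
███·████???
·····██????
???????????
???????????

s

███████████
████████???
█·····██???
█·····██???
█·····██???
█····★██???
███·████???
·····███???
???????????
???????????
???????????

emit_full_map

█████████
██·····██
██·····██
██·····██
██····★██
████·████
······███

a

███████████
█████████??
██·····██??
██·····██??
██·····██??
██···★·██??
████·████??
······███??
???????????
???????????
???????????

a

███████████
?█████████?
?██·····██?
?██·····██?
?██·····██?
?██··★··██?
?████·████?
?······███?
???????????
???????????
???????????

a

███████████
??█████████
??██·····██
??██·····██
??██·····██
??██·★···██
??████·████
??······███
???????????
???????????
???????????

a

███████████
???████████
???██·····█
???██·····█
???██·····█
???██★····█
???████·███
???······██
???????????
???????????
???????????

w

███████████
███████████
???████████
???██·····█
???██·····█
???██★····█
???██·····█
???████·███
???······██
???????????
???????????

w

███████████
███████████
███████████
???████████
???██·····█
???██★····█
???██·····█
???██·····█
???████·███
???······██
???????????

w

███████████
███████████
███████████
███████████
???████████
???██★····█
???██·····█
???██·····█
???██·····█
???████·███
???······██

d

███████████
███████████
███████████
███████████
??█████████
??██·★···██
??██·····██
??██·····██
??██·····██
??████·████
??······███

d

███████████
███████████
███████████
███████████
?█████████?
?██··★··██?
?██·····██?
?██·····██?
?██·····██?
?████·████?
?······███?

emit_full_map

█████████
██··★··██
██·····██
██·····██
██·····██
████·████
······███

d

███████████
███████████
███████████
███████████
█████████??
██···★·██??
██·····██??
██·····██??
██·····██??
████·████??
······███??

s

███████████
███████████
███████████
█████████??
██·····██??
██···★·██??
██·····██??
██·····██??
████·████??
······███??
???????????

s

███████████
███████████
█████████??
██·····██??
██·····██??
██···★·██??
██·····██??
████·████??
······███??
???????????
???????????

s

███████████
█████████??
██·····██??
██·····██??
██·····██??
██···★·██??
████·████??
······███??
???????????
???????????
???????????

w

███████████
███████████
█████████??
██·····██??
██·····██??
██···★·██??
██·····██??
████·████??
······███??
???????????
???????????

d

███████████
███████████
████████???
█·····██???
█·····██???
█····★██???
█·····██???
███·████???
·····███???
???????????
???????????


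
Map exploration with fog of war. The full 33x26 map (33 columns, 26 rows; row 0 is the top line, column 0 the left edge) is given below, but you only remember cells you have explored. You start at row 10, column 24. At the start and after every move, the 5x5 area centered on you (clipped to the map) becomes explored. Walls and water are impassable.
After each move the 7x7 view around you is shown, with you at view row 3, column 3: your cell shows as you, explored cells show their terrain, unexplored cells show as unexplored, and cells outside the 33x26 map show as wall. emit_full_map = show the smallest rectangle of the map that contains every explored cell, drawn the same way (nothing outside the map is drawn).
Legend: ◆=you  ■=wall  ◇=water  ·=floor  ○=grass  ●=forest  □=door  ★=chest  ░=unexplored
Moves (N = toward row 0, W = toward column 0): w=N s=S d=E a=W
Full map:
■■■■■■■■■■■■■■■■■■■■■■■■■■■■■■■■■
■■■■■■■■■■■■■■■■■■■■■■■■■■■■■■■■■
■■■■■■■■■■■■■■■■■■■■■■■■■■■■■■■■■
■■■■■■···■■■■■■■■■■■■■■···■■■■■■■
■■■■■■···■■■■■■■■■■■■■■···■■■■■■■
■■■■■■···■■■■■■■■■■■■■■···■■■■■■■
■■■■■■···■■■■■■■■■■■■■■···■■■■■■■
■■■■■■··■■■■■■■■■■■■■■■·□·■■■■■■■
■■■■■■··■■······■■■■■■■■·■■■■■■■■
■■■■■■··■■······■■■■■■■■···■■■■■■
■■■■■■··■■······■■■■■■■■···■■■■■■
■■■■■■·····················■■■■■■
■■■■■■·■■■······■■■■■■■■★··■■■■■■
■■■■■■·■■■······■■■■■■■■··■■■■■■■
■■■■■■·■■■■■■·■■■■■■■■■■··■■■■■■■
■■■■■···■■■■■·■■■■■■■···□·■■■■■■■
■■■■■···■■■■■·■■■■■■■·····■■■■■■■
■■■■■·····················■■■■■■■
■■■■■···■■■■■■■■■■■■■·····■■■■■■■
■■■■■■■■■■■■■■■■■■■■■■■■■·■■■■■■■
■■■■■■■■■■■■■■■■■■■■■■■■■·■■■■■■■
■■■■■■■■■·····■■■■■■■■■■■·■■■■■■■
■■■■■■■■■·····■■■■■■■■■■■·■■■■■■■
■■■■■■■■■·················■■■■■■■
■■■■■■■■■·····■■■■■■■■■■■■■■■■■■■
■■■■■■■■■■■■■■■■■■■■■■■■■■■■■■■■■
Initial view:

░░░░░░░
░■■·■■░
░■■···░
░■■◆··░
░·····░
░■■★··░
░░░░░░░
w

░░░░░░░
░■·□·■░
░■■·■■░
░■■◆··░
░■■···░
░·····░
░■■★··░

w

░░░░░░░
░■···■░
░■·□·■░
░■■◆■■░
░■■···░
░■■···░
░·····░

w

░░░░░░░
░■···■░
░■···■░
░■·◆·■░
░■■·■■░
░■■···░
░■■···░

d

░░░░░░░
■···■■░
■···■■░
■·□◆■■░
■■·■■■░
■■···■░
■■···░░

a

░░░░░░░
░■···■■
░■···■■
░■·◆·■■
░■■·■■■
░■■···■
░■■···░

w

░░░░░░░
░■···■░
░■···■■
░■·◆·■■
░■·□·■■
░■■·■■■
░■■···■

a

░░░░░░░
░■■···■
░■■···■
░■■◆··■
░■■·□·■
░■■■·■■
░░■■···

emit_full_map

■■···■░
■■···■■
■■◆··■■
■■·□·■■
■■■·■■■
░■■···■
░■■···░
░·····░
░■■★··░

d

░░░░░░░
■■···■░
■■···■■
■■·◆·■■
■■·□·■■
■■■·■■■
░■■···■

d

░░░░░░░
■···■■░
■···■■░
■··◆■■░
■·□·■■░
■■·■■■░
■■···■░

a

░░░░░░░
■■···■■
■■···■■
■■·◆·■■
■■·□·■■
■■■·■■■
░■■···■

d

░░░░░░░
■···■■░
■···■■░
■··◆■■░
■·□·■■░
■■·■■■░
■■···■░

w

░░░░░░░
░···■■░
■···■■░
■··◆■■░
■···■■░
■·□·■■░
■■·■■■░

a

░░░░░░░
░■···■■
■■···■■
■■·◆·■■
■■···■■
■■·□·■■
■■■·■■■

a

░░░░░░░
░■■···■
░■■···■
░■■◆··■
░■■···■
░■■·□·■
░■■■·■■

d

░░░░░░░
■■···■■
■■···■■
■■·◆·■■
■■···■■
■■·□·■■
■■■·■■■

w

░░░░░░░
░■■■■■░
■■···■■
■■·◆·■■
■■···■■
■■···■■
■■·□·■■

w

░░░░░░░
░■■■■■░
░■■■■■░
■■·◆·■■
■■···■■
■■···■■
■■···■■

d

░░░░░░░
■■■■■■░
■■■■■■░
■··◆■■░
■···■■░
■···■■░
■···■■░

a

░░░░░░░
░■■■■■■
░■■■■■■
■■·◆·■■
■■···■■
■■···■■
■■···■■

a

░░░░░░░
░■■■■■■
░■■■■■■
░■■◆··■
░■■···■
░■■···■
░■■···■

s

░■■■■■■
░■■■■■■
░■■···■
░■■◆··■
░■■···■
░■■···■
░■■·□·■

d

■■■■■■■
■■■■■■■
■■···■■
■■·◆·■■
■■···■■
■■···■■
■■·□·■■

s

■■■■■■■
■■···■■
■■···■■
■■·◆·■■
■■···■■
■■·□·■■
■■■·■■■

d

■■■■■■░
■···■■░
■···■■░
■··◆■■░
■···■■░
■·□·■■░
■■·■■■░

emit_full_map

■■■■■■■
■■■■■■■
■■···■■
■■···■■
■■··◆■■
■■···■■
■■·□·■■
■■■·■■■
░■■···■
░■■···░
░·····░
░■■★··░

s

■···■■░
■···■■░
■···■■░
■··◆■■░
■·□·■■░
■■·■■■░
■■···■░

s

■···■■░
■···■■░
■···■■░
■·□◆■■░
■■·■■■░
■■···■░
■■···░░

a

■■···■■
■■···■■
■■···■■
■■·◆·■■
■■■·■■■
░■■···■
░■■···░

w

■■···■■
■■···■■
■■···■■
■■·◆·■■
■■·□·■■
■■■·■■■
░■■···■

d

■···■■░
■···■■░
■···■■░
■··◆■■░
■·□·■■░
■■·■■■░
■■···■░

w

■■■■■■░
■···■■░
■···■■░
■··◆■■░
■···■■░
■·□·■■░
■■·■■■░

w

■■■■■■░
■■■■■■░
■···■■░
■··◆■■░
■···■■░
■···■■░
■·□·■■░

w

░░░░░░░
■■■■■■░
■■■■■■░
■··◆■■░
■···■■░
■···■■░
■···■■░

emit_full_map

■■■■■■■
■■■■■■■
■■··◆■■
■■···■■
■■···■■
■■···■■
■■·□·■■
■■■·■■■
░■■···■
░■■···░
░·····░
░■■★··░

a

░░░░░░░
■■■■■■■
■■■■■■■
■■·◆·■■
■■···■■
■■···■■
■■···■■

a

░░░░░░░
░■■■■■■
░■■■■■■
░■■◆··■
░■■···■
░■■···■
░■■···■

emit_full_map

■■■■■■■
■■■■■■■
■■◆··■■
■■···■■
■■···■■
■■···■■
■■·□·■■
■■■·■■■
░■■···■
░■■···░
░·····░
░■■★··░


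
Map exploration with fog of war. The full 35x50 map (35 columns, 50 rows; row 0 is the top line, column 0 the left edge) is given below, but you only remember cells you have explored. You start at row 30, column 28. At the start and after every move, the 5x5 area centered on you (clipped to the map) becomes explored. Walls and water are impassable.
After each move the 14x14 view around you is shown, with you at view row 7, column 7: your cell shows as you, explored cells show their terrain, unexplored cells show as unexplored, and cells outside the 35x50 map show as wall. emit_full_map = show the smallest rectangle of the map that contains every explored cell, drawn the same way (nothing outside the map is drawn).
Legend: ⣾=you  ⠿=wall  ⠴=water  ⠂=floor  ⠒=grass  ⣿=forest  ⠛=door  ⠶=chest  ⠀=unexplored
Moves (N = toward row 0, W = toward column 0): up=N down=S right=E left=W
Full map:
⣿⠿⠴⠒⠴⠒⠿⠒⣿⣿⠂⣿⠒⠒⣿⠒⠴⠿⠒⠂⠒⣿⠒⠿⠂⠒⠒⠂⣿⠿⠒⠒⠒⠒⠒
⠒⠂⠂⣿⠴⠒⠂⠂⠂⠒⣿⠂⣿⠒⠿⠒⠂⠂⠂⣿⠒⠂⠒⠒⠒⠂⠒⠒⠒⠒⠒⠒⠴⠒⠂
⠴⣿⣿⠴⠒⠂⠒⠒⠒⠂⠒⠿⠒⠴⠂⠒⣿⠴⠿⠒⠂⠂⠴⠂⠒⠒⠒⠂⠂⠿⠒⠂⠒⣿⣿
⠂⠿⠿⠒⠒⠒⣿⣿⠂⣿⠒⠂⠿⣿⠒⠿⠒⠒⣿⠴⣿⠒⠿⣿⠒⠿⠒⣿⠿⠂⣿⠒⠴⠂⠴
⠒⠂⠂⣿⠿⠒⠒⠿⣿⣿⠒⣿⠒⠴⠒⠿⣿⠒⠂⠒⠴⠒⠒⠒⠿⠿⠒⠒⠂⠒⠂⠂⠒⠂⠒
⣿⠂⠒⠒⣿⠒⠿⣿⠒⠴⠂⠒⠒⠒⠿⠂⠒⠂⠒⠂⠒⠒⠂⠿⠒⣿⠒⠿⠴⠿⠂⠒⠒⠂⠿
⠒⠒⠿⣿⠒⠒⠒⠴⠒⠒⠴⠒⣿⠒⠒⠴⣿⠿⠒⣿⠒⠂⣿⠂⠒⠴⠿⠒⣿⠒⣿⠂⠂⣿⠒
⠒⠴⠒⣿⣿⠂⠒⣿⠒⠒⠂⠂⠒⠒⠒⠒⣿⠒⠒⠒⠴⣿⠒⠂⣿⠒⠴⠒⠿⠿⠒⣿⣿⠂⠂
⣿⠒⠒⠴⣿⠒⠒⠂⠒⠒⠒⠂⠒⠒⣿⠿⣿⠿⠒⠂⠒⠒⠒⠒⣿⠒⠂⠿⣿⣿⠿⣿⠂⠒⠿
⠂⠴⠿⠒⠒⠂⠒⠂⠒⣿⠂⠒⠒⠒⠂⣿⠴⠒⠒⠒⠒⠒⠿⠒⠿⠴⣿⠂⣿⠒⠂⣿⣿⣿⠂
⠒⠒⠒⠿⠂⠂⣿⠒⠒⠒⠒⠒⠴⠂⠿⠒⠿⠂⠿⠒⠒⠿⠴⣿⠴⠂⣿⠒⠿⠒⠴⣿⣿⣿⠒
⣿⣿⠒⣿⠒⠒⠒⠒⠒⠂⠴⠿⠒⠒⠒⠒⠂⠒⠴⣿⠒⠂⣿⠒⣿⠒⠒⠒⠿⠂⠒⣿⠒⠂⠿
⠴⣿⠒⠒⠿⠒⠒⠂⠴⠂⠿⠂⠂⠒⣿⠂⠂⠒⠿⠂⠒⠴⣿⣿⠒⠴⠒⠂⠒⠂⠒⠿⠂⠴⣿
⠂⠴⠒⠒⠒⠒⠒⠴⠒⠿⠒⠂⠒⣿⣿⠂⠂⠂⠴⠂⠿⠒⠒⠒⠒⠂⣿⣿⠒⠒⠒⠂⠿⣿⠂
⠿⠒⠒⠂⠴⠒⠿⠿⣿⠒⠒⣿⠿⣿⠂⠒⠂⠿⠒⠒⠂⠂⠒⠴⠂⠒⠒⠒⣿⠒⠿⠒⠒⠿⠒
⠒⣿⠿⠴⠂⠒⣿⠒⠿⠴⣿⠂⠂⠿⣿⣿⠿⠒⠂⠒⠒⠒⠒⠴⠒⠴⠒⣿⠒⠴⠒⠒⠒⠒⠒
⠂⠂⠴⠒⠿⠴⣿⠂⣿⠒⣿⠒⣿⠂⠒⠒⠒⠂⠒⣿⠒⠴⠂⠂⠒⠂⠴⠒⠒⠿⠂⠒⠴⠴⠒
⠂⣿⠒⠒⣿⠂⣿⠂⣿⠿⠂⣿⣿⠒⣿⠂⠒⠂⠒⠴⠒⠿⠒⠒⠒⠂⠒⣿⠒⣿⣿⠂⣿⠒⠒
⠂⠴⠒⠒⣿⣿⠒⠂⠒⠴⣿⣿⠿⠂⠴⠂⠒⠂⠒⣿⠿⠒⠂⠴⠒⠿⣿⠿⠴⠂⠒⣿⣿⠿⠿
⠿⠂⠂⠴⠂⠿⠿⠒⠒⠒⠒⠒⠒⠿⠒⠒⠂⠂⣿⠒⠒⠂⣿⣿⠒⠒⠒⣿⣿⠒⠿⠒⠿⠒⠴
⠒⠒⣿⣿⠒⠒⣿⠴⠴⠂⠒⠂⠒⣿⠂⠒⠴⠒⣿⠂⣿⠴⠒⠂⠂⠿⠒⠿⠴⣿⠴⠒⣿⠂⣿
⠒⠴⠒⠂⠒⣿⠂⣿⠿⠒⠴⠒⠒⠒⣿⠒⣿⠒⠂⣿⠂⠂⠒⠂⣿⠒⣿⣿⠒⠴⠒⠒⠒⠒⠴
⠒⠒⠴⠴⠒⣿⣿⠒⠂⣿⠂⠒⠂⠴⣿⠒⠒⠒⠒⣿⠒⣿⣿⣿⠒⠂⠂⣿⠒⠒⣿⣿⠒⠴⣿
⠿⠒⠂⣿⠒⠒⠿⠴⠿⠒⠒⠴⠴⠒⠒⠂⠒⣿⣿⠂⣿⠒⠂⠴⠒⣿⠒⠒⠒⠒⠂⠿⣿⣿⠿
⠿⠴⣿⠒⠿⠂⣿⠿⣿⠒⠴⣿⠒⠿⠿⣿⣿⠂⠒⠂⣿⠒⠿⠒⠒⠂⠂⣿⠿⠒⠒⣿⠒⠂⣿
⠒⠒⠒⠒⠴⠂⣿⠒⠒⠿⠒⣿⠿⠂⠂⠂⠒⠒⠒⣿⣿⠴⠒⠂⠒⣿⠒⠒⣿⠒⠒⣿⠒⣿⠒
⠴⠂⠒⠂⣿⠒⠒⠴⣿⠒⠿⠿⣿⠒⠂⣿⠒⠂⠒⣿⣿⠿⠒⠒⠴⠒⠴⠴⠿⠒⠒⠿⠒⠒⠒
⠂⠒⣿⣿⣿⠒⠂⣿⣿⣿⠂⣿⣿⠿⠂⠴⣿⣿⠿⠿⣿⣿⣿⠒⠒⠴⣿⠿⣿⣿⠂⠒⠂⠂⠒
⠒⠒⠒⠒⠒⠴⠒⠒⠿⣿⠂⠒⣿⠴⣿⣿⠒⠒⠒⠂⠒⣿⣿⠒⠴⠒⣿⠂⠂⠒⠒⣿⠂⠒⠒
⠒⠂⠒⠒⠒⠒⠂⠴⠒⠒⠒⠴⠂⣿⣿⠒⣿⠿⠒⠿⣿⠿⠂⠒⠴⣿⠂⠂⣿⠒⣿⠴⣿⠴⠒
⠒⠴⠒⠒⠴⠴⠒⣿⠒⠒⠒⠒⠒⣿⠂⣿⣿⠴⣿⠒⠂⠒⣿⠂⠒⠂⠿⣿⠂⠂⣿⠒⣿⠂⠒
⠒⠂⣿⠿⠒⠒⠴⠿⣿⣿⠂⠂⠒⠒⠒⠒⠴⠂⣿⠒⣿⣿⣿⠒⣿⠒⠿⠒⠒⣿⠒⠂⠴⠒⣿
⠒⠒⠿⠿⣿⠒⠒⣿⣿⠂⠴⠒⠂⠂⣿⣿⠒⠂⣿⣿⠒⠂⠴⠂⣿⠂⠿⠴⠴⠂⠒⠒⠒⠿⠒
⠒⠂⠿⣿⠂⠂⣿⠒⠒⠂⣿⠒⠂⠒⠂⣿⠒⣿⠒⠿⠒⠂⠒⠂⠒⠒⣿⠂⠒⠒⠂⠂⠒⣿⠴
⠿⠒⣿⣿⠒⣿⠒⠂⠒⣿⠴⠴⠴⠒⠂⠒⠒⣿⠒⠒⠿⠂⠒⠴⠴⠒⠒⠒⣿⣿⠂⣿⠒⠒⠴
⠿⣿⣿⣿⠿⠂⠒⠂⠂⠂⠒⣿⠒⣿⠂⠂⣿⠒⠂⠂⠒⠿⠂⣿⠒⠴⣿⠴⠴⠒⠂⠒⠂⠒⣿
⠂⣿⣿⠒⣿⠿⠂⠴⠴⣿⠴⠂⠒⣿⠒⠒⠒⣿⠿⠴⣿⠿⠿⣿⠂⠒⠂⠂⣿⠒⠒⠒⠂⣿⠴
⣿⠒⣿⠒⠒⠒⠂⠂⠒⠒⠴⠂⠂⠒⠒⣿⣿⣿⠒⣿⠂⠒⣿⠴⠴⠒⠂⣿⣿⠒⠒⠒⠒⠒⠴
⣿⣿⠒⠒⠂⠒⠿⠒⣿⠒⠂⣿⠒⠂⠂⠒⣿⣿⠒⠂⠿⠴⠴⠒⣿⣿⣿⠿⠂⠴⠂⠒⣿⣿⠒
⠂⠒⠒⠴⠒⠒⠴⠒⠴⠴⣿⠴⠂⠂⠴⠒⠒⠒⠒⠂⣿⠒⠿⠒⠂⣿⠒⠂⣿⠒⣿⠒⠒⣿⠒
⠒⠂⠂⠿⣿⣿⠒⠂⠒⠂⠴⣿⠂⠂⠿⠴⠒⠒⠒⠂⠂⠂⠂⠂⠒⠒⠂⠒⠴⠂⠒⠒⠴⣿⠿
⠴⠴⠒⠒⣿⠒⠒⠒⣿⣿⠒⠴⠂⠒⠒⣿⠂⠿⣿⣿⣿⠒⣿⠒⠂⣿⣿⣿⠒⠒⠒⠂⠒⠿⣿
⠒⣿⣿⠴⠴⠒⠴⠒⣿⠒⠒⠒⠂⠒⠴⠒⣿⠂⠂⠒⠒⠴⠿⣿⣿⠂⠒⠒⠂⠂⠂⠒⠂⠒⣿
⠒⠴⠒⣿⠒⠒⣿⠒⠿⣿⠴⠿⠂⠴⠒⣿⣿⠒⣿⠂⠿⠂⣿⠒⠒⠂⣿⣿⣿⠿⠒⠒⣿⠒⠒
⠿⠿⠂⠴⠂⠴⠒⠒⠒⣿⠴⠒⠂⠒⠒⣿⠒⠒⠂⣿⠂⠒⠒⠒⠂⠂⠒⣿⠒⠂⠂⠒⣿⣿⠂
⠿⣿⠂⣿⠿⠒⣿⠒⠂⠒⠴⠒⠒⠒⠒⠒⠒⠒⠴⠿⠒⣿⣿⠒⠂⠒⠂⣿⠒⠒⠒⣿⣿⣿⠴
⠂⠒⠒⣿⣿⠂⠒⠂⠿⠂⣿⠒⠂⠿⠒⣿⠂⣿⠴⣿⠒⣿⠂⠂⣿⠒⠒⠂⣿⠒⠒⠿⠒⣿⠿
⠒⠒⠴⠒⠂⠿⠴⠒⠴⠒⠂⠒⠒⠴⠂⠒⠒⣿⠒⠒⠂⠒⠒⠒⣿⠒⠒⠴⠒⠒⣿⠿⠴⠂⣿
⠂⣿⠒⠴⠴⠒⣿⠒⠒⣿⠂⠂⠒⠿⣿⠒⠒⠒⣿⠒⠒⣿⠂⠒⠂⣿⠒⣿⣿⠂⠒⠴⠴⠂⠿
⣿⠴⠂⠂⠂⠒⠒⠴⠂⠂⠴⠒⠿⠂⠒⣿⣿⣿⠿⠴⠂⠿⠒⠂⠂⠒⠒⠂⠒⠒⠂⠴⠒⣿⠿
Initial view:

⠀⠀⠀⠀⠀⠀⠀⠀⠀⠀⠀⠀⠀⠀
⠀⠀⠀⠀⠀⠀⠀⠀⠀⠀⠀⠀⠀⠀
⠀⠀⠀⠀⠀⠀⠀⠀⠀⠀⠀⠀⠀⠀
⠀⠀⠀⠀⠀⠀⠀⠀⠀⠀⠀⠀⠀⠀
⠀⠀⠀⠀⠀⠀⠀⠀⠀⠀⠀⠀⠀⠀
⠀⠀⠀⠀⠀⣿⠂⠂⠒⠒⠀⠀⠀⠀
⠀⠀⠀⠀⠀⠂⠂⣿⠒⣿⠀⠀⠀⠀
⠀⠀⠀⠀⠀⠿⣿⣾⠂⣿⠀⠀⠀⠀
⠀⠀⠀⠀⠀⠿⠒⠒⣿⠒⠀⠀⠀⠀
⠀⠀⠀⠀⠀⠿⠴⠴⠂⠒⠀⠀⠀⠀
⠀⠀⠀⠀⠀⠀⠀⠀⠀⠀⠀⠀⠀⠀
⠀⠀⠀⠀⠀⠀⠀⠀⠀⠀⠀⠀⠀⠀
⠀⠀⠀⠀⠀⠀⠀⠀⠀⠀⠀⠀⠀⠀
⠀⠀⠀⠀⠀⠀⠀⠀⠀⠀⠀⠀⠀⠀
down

⠀⠀⠀⠀⠀⠀⠀⠀⠀⠀⠀⠀⠀⠀
⠀⠀⠀⠀⠀⠀⠀⠀⠀⠀⠀⠀⠀⠀
⠀⠀⠀⠀⠀⠀⠀⠀⠀⠀⠀⠀⠀⠀
⠀⠀⠀⠀⠀⠀⠀⠀⠀⠀⠀⠀⠀⠀
⠀⠀⠀⠀⠀⣿⠂⠂⠒⠒⠀⠀⠀⠀
⠀⠀⠀⠀⠀⠂⠂⣿⠒⣿⠀⠀⠀⠀
⠀⠀⠀⠀⠀⠿⣿⠂⠂⣿⠀⠀⠀⠀
⠀⠀⠀⠀⠀⠿⠒⣾⣿⠒⠀⠀⠀⠀
⠀⠀⠀⠀⠀⠿⠴⠴⠂⠒⠀⠀⠀⠀
⠀⠀⠀⠀⠀⣿⠂⠒⠒⠂⠀⠀⠀⠀
⠀⠀⠀⠀⠀⠀⠀⠀⠀⠀⠀⠀⠀⠀
⠀⠀⠀⠀⠀⠀⠀⠀⠀⠀⠀⠀⠀⠀
⠀⠀⠀⠀⠀⠀⠀⠀⠀⠀⠀⠀⠀⠀
⠀⠀⠀⠀⠀⠀⠀⠀⠀⠀⠀⠀⠀⠀

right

⠀⠀⠀⠀⠀⠀⠀⠀⠀⠀⠀⠀⠀⠿
⠀⠀⠀⠀⠀⠀⠀⠀⠀⠀⠀⠀⠀⠿
⠀⠀⠀⠀⠀⠀⠀⠀⠀⠀⠀⠀⠀⠿
⠀⠀⠀⠀⠀⠀⠀⠀⠀⠀⠀⠀⠀⠿
⠀⠀⠀⠀⣿⠂⠂⠒⠒⠀⠀⠀⠀⠿
⠀⠀⠀⠀⠂⠂⣿⠒⣿⠴⠀⠀⠀⠿
⠀⠀⠀⠀⠿⣿⠂⠂⣿⠒⠀⠀⠀⠿
⠀⠀⠀⠀⠿⠒⠒⣾⠒⠂⠀⠀⠀⠿
⠀⠀⠀⠀⠿⠴⠴⠂⠒⠒⠀⠀⠀⠿
⠀⠀⠀⠀⣿⠂⠒⠒⠂⠂⠀⠀⠀⠿
⠀⠀⠀⠀⠀⠀⠀⠀⠀⠀⠀⠀⠀⠿
⠀⠀⠀⠀⠀⠀⠀⠀⠀⠀⠀⠀⠀⠿
⠀⠀⠀⠀⠀⠀⠀⠀⠀⠀⠀⠀⠀⠿
⠀⠀⠀⠀⠀⠀⠀⠀⠀⠀⠀⠀⠀⠿

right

⠀⠀⠀⠀⠀⠀⠀⠀⠀⠀⠀⠀⠿⠿
⠀⠀⠀⠀⠀⠀⠀⠀⠀⠀⠀⠀⠿⠿
⠀⠀⠀⠀⠀⠀⠀⠀⠀⠀⠀⠀⠿⠿
⠀⠀⠀⠀⠀⠀⠀⠀⠀⠀⠀⠀⠿⠿
⠀⠀⠀⣿⠂⠂⠒⠒⠀⠀⠀⠀⠿⠿
⠀⠀⠀⠂⠂⣿⠒⣿⠴⣿⠀⠀⠿⠿
⠀⠀⠀⠿⣿⠂⠂⣿⠒⣿⠀⠀⠿⠿
⠀⠀⠀⠿⠒⠒⣿⣾⠂⠴⠀⠀⠿⠿
⠀⠀⠀⠿⠴⠴⠂⠒⠒⠒⠀⠀⠿⠿
⠀⠀⠀⣿⠂⠒⠒⠂⠂⠒⠀⠀⠿⠿
⠀⠀⠀⠀⠀⠀⠀⠀⠀⠀⠀⠀⠿⠿
⠀⠀⠀⠀⠀⠀⠀⠀⠀⠀⠀⠀⠿⠿
⠀⠀⠀⠀⠀⠀⠀⠀⠀⠀⠀⠀⠿⠿
⠀⠀⠀⠀⠀⠀⠀⠀⠀⠀⠀⠀⠿⠿

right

⠀⠀⠀⠀⠀⠀⠀⠀⠀⠀⠀⠿⠿⠿
⠀⠀⠀⠀⠀⠀⠀⠀⠀⠀⠀⠿⠿⠿
⠀⠀⠀⠀⠀⠀⠀⠀⠀⠀⠀⠿⠿⠿
⠀⠀⠀⠀⠀⠀⠀⠀⠀⠀⠀⠿⠿⠿
⠀⠀⣿⠂⠂⠒⠒⠀⠀⠀⠀⠿⠿⠿
⠀⠀⠂⠂⣿⠒⣿⠴⣿⠴⠀⠿⠿⠿
⠀⠀⠿⣿⠂⠂⣿⠒⣿⠂⠀⠿⠿⠿
⠀⠀⠿⠒⠒⣿⠒⣾⠴⠒⠀⠿⠿⠿
⠀⠀⠿⠴⠴⠂⠒⠒⠒⠿⠀⠿⠿⠿
⠀⠀⣿⠂⠒⠒⠂⠂⠒⣿⠀⠿⠿⠿
⠀⠀⠀⠀⠀⠀⠀⠀⠀⠀⠀⠿⠿⠿
⠀⠀⠀⠀⠀⠀⠀⠀⠀⠀⠀⠿⠿⠿
⠀⠀⠀⠀⠀⠀⠀⠀⠀⠀⠀⠿⠿⠿
⠀⠀⠀⠀⠀⠀⠀⠀⠀⠀⠀⠿⠿⠿

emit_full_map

⣿⠂⠂⠒⠒⠀⠀⠀
⠂⠂⣿⠒⣿⠴⣿⠴
⠿⣿⠂⠂⣿⠒⣿⠂
⠿⠒⠒⣿⠒⣾⠴⠒
⠿⠴⠴⠂⠒⠒⠒⠿
⣿⠂⠒⠒⠂⠂⠒⣿

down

⠀⠀⠀⠀⠀⠀⠀⠀⠀⠀⠀⠿⠿⠿
⠀⠀⠀⠀⠀⠀⠀⠀⠀⠀⠀⠿⠿⠿
⠀⠀⠀⠀⠀⠀⠀⠀⠀⠀⠀⠿⠿⠿
⠀⠀⣿⠂⠂⠒⠒⠀⠀⠀⠀⠿⠿⠿
⠀⠀⠂⠂⣿⠒⣿⠴⣿⠴⠀⠿⠿⠿
⠀⠀⠿⣿⠂⠂⣿⠒⣿⠂⠀⠿⠿⠿
⠀⠀⠿⠒⠒⣿⠒⠂⠴⠒⠀⠿⠿⠿
⠀⠀⠿⠴⠴⠂⠒⣾⠒⠿⠀⠿⠿⠿
⠀⠀⣿⠂⠒⠒⠂⠂⠒⣿⠀⠿⠿⠿
⠀⠀⠀⠀⠀⣿⠂⣿⠒⠒⠀⠿⠿⠿
⠀⠀⠀⠀⠀⠀⠀⠀⠀⠀⠀⠿⠿⠿
⠀⠀⠀⠀⠀⠀⠀⠀⠀⠀⠀⠿⠿⠿
⠀⠀⠀⠀⠀⠀⠀⠀⠀⠀⠀⠿⠿⠿
⠀⠀⠀⠀⠀⠀⠀⠀⠀⠀⠀⠿⠿⠿

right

⠀⠀⠀⠀⠀⠀⠀⠀⠀⠀⠿⠿⠿⠿
⠀⠀⠀⠀⠀⠀⠀⠀⠀⠀⠿⠿⠿⠿
⠀⠀⠀⠀⠀⠀⠀⠀⠀⠀⠿⠿⠿⠿
⠀⣿⠂⠂⠒⠒⠀⠀⠀⠀⠿⠿⠿⠿
⠀⠂⠂⣿⠒⣿⠴⣿⠴⠀⠿⠿⠿⠿
⠀⠿⣿⠂⠂⣿⠒⣿⠂⠒⠿⠿⠿⠿
⠀⠿⠒⠒⣿⠒⠂⠴⠒⣿⠿⠿⠿⠿
⠀⠿⠴⠴⠂⠒⠒⣾⠿⠒⠿⠿⠿⠿
⠀⣿⠂⠒⠒⠂⠂⠒⣿⠴⠿⠿⠿⠿
⠀⠀⠀⠀⣿⠂⣿⠒⠒⠴⠿⠿⠿⠿
⠀⠀⠀⠀⠀⠀⠀⠀⠀⠀⠿⠿⠿⠿
⠀⠀⠀⠀⠀⠀⠀⠀⠀⠀⠿⠿⠿⠿
⠀⠀⠀⠀⠀⠀⠀⠀⠀⠀⠿⠿⠿⠿
⠀⠀⠀⠀⠀⠀⠀⠀⠀⠀⠿⠿⠿⠿

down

⠀⠀⠀⠀⠀⠀⠀⠀⠀⠀⠿⠿⠿⠿
⠀⠀⠀⠀⠀⠀⠀⠀⠀⠀⠿⠿⠿⠿
⠀⣿⠂⠂⠒⠒⠀⠀⠀⠀⠿⠿⠿⠿
⠀⠂⠂⣿⠒⣿⠴⣿⠴⠀⠿⠿⠿⠿
⠀⠿⣿⠂⠂⣿⠒⣿⠂⠒⠿⠿⠿⠿
⠀⠿⠒⠒⣿⠒⠂⠴⠒⣿⠿⠿⠿⠿
⠀⠿⠴⠴⠂⠒⠒⠒⠿⠒⠿⠿⠿⠿
⠀⣿⠂⠒⠒⠂⠂⣾⣿⠴⠿⠿⠿⠿
⠀⠀⠀⠀⣿⠂⣿⠒⠒⠴⠿⠿⠿⠿
⠀⠀⠀⠀⠀⠂⠒⠂⠒⣿⠿⠿⠿⠿
⠀⠀⠀⠀⠀⠀⠀⠀⠀⠀⠿⠿⠿⠿
⠀⠀⠀⠀⠀⠀⠀⠀⠀⠀⠿⠿⠿⠿
⠀⠀⠀⠀⠀⠀⠀⠀⠀⠀⠿⠿⠿⠿
⠀⠀⠀⠀⠀⠀⠀⠀⠀⠀⠿⠿⠿⠿

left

⠀⠀⠀⠀⠀⠀⠀⠀⠀⠀⠀⠿⠿⠿
⠀⠀⠀⠀⠀⠀⠀⠀⠀⠀⠀⠿⠿⠿
⠀⠀⣿⠂⠂⠒⠒⠀⠀⠀⠀⠿⠿⠿
⠀⠀⠂⠂⣿⠒⣿⠴⣿⠴⠀⠿⠿⠿
⠀⠀⠿⣿⠂⠂⣿⠒⣿⠂⠒⠿⠿⠿
⠀⠀⠿⠒⠒⣿⠒⠂⠴⠒⣿⠿⠿⠿
⠀⠀⠿⠴⠴⠂⠒⠒⠒⠿⠒⠿⠿⠿
⠀⠀⣿⠂⠒⠒⠂⣾⠒⣿⠴⠿⠿⠿
⠀⠀⠀⠀⠀⣿⠂⣿⠒⠒⠴⠿⠿⠿
⠀⠀⠀⠀⠀⠒⠂⠒⠂⠒⣿⠿⠿⠿
⠀⠀⠀⠀⠀⠀⠀⠀⠀⠀⠀⠿⠿⠿
⠀⠀⠀⠀⠀⠀⠀⠀⠀⠀⠀⠿⠿⠿
⠀⠀⠀⠀⠀⠀⠀⠀⠀⠀⠀⠿⠿⠿
⠀⠀⠀⠀⠀⠀⠀⠀⠀⠀⠀⠿⠿⠿

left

⠀⠀⠀⠀⠀⠀⠀⠀⠀⠀⠀⠀⠿⠿
⠀⠀⠀⠀⠀⠀⠀⠀⠀⠀⠀⠀⠿⠿
⠀⠀⠀⣿⠂⠂⠒⠒⠀⠀⠀⠀⠿⠿
⠀⠀⠀⠂⠂⣿⠒⣿⠴⣿⠴⠀⠿⠿
⠀⠀⠀⠿⣿⠂⠂⣿⠒⣿⠂⠒⠿⠿
⠀⠀⠀⠿⠒⠒⣿⠒⠂⠴⠒⣿⠿⠿
⠀⠀⠀⠿⠴⠴⠂⠒⠒⠒⠿⠒⠿⠿
⠀⠀⠀⣿⠂⠒⠒⣾⠂⠒⣿⠴⠿⠿
⠀⠀⠀⠀⠀⣿⣿⠂⣿⠒⠒⠴⠿⠿
⠀⠀⠀⠀⠀⠴⠒⠂⠒⠂⠒⣿⠿⠿
⠀⠀⠀⠀⠀⠀⠀⠀⠀⠀⠀⠀⠿⠿
⠀⠀⠀⠀⠀⠀⠀⠀⠀⠀⠀⠀⠿⠿
⠀⠀⠀⠀⠀⠀⠀⠀⠀⠀⠀⠀⠿⠿
⠀⠀⠀⠀⠀⠀⠀⠀⠀⠀⠀⠀⠿⠿

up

⠀⠀⠀⠀⠀⠀⠀⠀⠀⠀⠀⠀⠿⠿
⠀⠀⠀⠀⠀⠀⠀⠀⠀⠀⠀⠀⠿⠿
⠀⠀⠀⠀⠀⠀⠀⠀⠀⠀⠀⠀⠿⠿
⠀⠀⠀⣿⠂⠂⠒⠒⠀⠀⠀⠀⠿⠿
⠀⠀⠀⠂⠂⣿⠒⣿⠴⣿⠴⠀⠿⠿
⠀⠀⠀⠿⣿⠂⠂⣿⠒⣿⠂⠒⠿⠿
⠀⠀⠀⠿⠒⠒⣿⠒⠂⠴⠒⣿⠿⠿
⠀⠀⠀⠿⠴⠴⠂⣾⠒⠒⠿⠒⠿⠿
⠀⠀⠀⣿⠂⠒⠒⠂⠂⠒⣿⠴⠿⠿
⠀⠀⠀⠀⠀⣿⣿⠂⣿⠒⠒⠴⠿⠿
⠀⠀⠀⠀⠀⠴⠒⠂⠒⠂⠒⣿⠿⠿
⠀⠀⠀⠀⠀⠀⠀⠀⠀⠀⠀⠀⠿⠿
⠀⠀⠀⠀⠀⠀⠀⠀⠀⠀⠀⠀⠿⠿
⠀⠀⠀⠀⠀⠀⠀⠀⠀⠀⠀⠀⠿⠿

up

⠀⠀⠀⠀⠀⠀⠀⠀⠀⠀⠀⠀⠿⠿
⠀⠀⠀⠀⠀⠀⠀⠀⠀⠀⠀⠀⠿⠿
⠀⠀⠀⠀⠀⠀⠀⠀⠀⠀⠀⠀⠿⠿
⠀⠀⠀⠀⠀⠀⠀⠀⠀⠀⠀⠀⠿⠿
⠀⠀⠀⣿⠂⠂⠒⠒⠀⠀⠀⠀⠿⠿
⠀⠀⠀⠂⠂⣿⠒⣿⠴⣿⠴⠀⠿⠿
⠀⠀⠀⠿⣿⠂⠂⣿⠒⣿⠂⠒⠿⠿
⠀⠀⠀⠿⠒⠒⣿⣾⠂⠴⠒⣿⠿⠿
⠀⠀⠀⠿⠴⠴⠂⠒⠒⠒⠿⠒⠿⠿
⠀⠀⠀⣿⠂⠒⠒⠂⠂⠒⣿⠴⠿⠿
⠀⠀⠀⠀⠀⣿⣿⠂⣿⠒⠒⠴⠿⠿
⠀⠀⠀⠀⠀⠴⠒⠂⠒⠂⠒⣿⠿⠿
⠀⠀⠀⠀⠀⠀⠀⠀⠀⠀⠀⠀⠿⠿
⠀⠀⠀⠀⠀⠀⠀⠀⠀⠀⠀⠀⠿⠿

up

⠀⠀⠀⠀⠀⠀⠀⠀⠀⠀⠀⠀⠿⠿
⠀⠀⠀⠀⠀⠀⠀⠀⠀⠀⠀⠀⠿⠿
⠀⠀⠀⠀⠀⠀⠀⠀⠀⠀⠀⠀⠿⠿
⠀⠀⠀⠀⠀⠀⠀⠀⠀⠀⠀⠀⠿⠿
⠀⠀⠀⠀⠀⠀⠀⠀⠀⠀⠀⠀⠿⠿
⠀⠀⠀⣿⠂⠂⠒⠒⣿⠂⠀⠀⠿⠿
⠀⠀⠀⠂⠂⣿⠒⣿⠴⣿⠴⠀⠿⠿
⠀⠀⠀⠿⣿⠂⠂⣾⠒⣿⠂⠒⠿⠿
⠀⠀⠀⠿⠒⠒⣿⠒⠂⠴⠒⣿⠿⠿
⠀⠀⠀⠿⠴⠴⠂⠒⠒⠒⠿⠒⠿⠿
⠀⠀⠀⣿⠂⠒⠒⠂⠂⠒⣿⠴⠿⠿
⠀⠀⠀⠀⠀⣿⣿⠂⣿⠒⠒⠴⠿⠿
⠀⠀⠀⠀⠀⠴⠒⠂⠒⠂⠒⣿⠿⠿
⠀⠀⠀⠀⠀⠀⠀⠀⠀⠀⠀⠀⠿⠿

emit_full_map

⣿⠂⠂⠒⠒⣿⠂⠀⠀
⠂⠂⣿⠒⣿⠴⣿⠴⠀
⠿⣿⠂⠂⣾⠒⣿⠂⠒
⠿⠒⠒⣿⠒⠂⠴⠒⣿
⠿⠴⠴⠂⠒⠒⠒⠿⠒
⣿⠂⠒⠒⠂⠂⠒⣿⠴
⠀⠀⣿⣿⠂⣿⠒⠒⠴
⠀⠀⠴⠒⠂⠒⠂⠒⣿

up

⠀⠀⠀⠀⠀⠀⠀⠀⠀⠀⠀⠀⠿⠿
⠀⠀⠀⠀⠀⠀⠀⠀⠀⠀⠀⠀⠿⠿
⠀⠀⠀⠀⠀⠀⠀⠀⠀⠀⠀⠀⠿⠿
⠀⠀⠀⠀⠀⠀⠀⠀⠀⠀⠀⠀⠿⠿
⠀⠀⠀⠀⠀⠀⠀⠀⠀⠀⠀⠀⠿⠿
⠀⠀⠀⠀⠀⣿⣿⠂⠒⠂⠀⠀⠿⠿
⠀⠀⠀⣿⠂⠂⠒⠒⣿⠂⠀⠀⠿⠿
⠀⠀⠀⠂⠂⣿⠒⣾⠴⣿⠴⠀⠿⠿
⠀⠀⠀⠿⣿⠂⠂⣿⠒⣿⠂⠒⠿⠿
⠀⠀⠀⠿⠒⠒⣿⠒⠂⠴⠒⣿⠿⠿
⠀⠀⠀⠿⠴⠴⠂⠒⠒⠒⠿⠒⠿⠿
⠀⠀⠀⣿⠂⠒⠒⠂⠂⠒⣿⠴⠿⠿
⠀⠀⠀⠀⠀⣿⣿⠂⣿⠒⠒⠴⠿⠿
⠀⠀⠀⠀⠀⠴⠒⠂⠒⠂⠒⣿⠿⠿

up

⠀⠀⠀⠀⠀⠀⠀⠀⠀⠀⠀⠀⠿⠿
⠀⠀⠀⠀⠀⠀⠀⠀⠀⠀⠀⠀⠿⠿
⠀⠀⠀⠀⠀⠀⠀⠀⠀⠀⠀⠀⠿⠿
⠀⠀⠀⠀⠀⠀⠀⠀⠀⠀⠀⠀⠿⠿
⠀⠀⠀⠀⠀⠀⠀⠀⠀⠀⠀⠀⠿⠿
⠀⠀⠀⠀⠀⠿⠒⠒⠿⠒⠀⠀⠿⠿
⠀⠀⠀⠀⠀⣿⣿⠂⠒⠂⠀⠀⠿⠿
⠀⠀⠀⣿⠂⠂⠒⣾⣿⠂⠀⠀⠿⠿
⠀⠀⠀⠂⠂⣿⠒⣿⠴⣿⠴⠀⠿⠿
⠀⠀⠀⠿⣿⠂⠂⣿⠒⣿⠂⠒⠿⠿
⠀⠀⠀⠿⠒⠒⣿⠒⠂⠴⠒⣿⠿⠿
⠀⠀⠀⠿⠴⠴⠂⠒⠒⠒⠿⠒⠿⠿
⠀⠀⠀⣿⠂⠒⠒⠂⠂⠒⣿⠴⠿⠿
⠀⠀⠀⠀⠀⣿⣿⠂⣿⠒⠒⠴⠿⠿

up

⠀⠀⠀⠀⠀⠀⠀⠀⠀⠀⠀⠀⠿⠿
⠀⠀⠀⠀⠀⠀⠀⠀⠀⠀⠀⠀⠿⠿
⠀⠀⠀⠀⠀⠀⠀⠀⠀⠀⠀⠀⠿⠿
⠀⠀⠀⠀⠀⠀⠀⠀⠀⠀⠀⠀⠿⠿
⠀⠀⠀⠀⠀⠀⠀⠀⠀⠀⠀⠀⠿⠿
⠀⠀⠀⠀⠀⣿⠒⠒⣿⠒⠀⠀⠿⠿
⠀⠀⠀⠀⠀⠿⠒⠒⠿⠒⠀⠀⠿⠿
⠀⠀⠀⠀⠀⣿⣿⣾⠒⠂⠀⠀⠿⠿
⠀⠀⠀⣿⠂⠂⠒⠒⣿⠂⠀⠀⠿⠿
⠀⠀⠀⠂⠂⣿⠒⣿⠴⣿⠴⠀⠿⠿
⠀⠀⠀⠿⣿⠂⠂⣿⠒⣿⠂⠒⠿⠿
⠀⠀⠀⠿⠒⠒⣿⠒⠂⠴⠒⣿⠿⠿
⠀⠀⠀⠿⠴⠴⠂⠒⠒⠒⠿⠒⠿⠿
⠀⠀⠀⣿⠂⠒⠒⠂⠂⠒⣿⠴⠿⠿

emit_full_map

⠀⠀⣿⠒⠒⣿⠒⠀⠀
⠀⠀⠿⠒⠒⠿⠒⠀⠀
⠀⠀⣿⣿⣾⠒⠂⠀⠀
⣿⠂⠂⠒⠒⣿⠂⠀⠀
⠂⠂⣿⠒⣿⠴⣿⠴⠀
⠿⣿⠂⠂⣿⠒⣿⠂⠒
⠿⠒⠒⣿⠒⠂⠴⠒⣿
⠿⠴⠴⠂⠒⠒⠒⠿⠒
⣿⠂⠒⠒⠂⠂⠒⣿⠴
⠀⠀⣿⣿⠂⣿⠒⠒⠴
⠀⠀⠴⠒⠂⠒⠂⠒⣿
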